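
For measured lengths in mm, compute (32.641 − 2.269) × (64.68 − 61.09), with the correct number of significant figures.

32.641 − 2.269 = 30.372, limited to 3 d.p. → 5 s.f.; 64.68 − 61.09 = 3.59, limited to 2 d.p. → 3 s.f.
Carrying full precision, 30.372 × 3.59 = 109.03548; keep min(5, 3) = 3 s.f.
Rounded to 3 significant figures: 109 mm².

109 mm²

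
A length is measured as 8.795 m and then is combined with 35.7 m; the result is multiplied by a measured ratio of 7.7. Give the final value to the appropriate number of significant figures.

3.4 × 10^2 m

8.795 m + 35.7 m = 44.495 m; the sum is limited to 1 decimal place (3 s.f.).
Carrying full precision, 44.495 × 7.7 = 342.6115 m; 7.7 has 2 s.f., so the result keeps min(3, 2) = 2 s.f.
Rounded to 2 significant figures: 3.4 × 10^2 m.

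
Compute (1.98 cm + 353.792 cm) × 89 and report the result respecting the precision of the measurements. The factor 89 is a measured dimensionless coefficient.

1.98 cm + 353.792 cm = 355.772 cm; the sum is limited to 2 decimal places (5 s.f.).
Carrying full precision, 355.772 × 89 = 31663.708 cm; 89 has 2 s.f., so the result keeps min(5, 2) = 2 s.f.
Rounded to 2 significant figures: 3.2 × 10⁴ cm.

3.2 × 10⁴ cm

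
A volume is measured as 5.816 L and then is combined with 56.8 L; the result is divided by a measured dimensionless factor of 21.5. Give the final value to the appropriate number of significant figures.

2.91 L

5.816 L + 56.8 L = 62.616 L; the sum is limited to 1 decimal place (3 s.f.).
Carrying full precision, 62.616 ÷ 21.5 = 2.91237209302… L; 21.5 has 3 s.f., so the result keeps min(3, 3) = 3 s.f.
Rounded to 3 significant figures: 2.91 L.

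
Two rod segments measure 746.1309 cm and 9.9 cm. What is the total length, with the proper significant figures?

746.1309 cm + 9.9 cm = 756.0309 cm.
Addition/subtraction keeps the fewest decimal places: 746.1309 → 4 decimal places, 9.9 → 1 decimal place; limit is 1.
Rounded to 1 decimal place: 7.560 × 10² cm.

7.560 × 10² cm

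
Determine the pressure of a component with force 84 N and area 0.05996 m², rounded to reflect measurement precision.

1.4 × 10^3 Pa

pressure = 84 N ÷ 0.05996 m² = 1400.93395597… Pa.
84 has 2 significant figures; 0.05996 has 4.
Division/multiplication keeps the fewest: 2 significant figures.
Rounded: 1.4 × 10^3 Pa.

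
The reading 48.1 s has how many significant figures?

48.1: every digit is nonzero and significant.

3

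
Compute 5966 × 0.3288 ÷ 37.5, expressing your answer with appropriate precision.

5966 × 0.3288 ÷ 37.5 = 52.309888
Multiplication/division keeps the fewest significant figures: 5966 → 4 s.f., 0.3288 → 4 s.f., 37.5 → 3 s.f.; limit is 3.
Rounded to 3 significant figures: 52.3.

52.3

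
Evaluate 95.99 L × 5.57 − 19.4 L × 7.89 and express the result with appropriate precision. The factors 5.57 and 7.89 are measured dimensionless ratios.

382 L

95.99 × 5.57 = 534.6643 → 535 L (3 s.f., last digit at the 10^0 place).
19.4 × 7.89 = 153.066 → 153 L (3 s.f., last digit at the 10^0 place).
Difference: 381.5983 L; keep the coarser place, 10^0.
Result: 382 L.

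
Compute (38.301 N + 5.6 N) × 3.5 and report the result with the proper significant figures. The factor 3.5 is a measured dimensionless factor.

38.301 N + 5.6 N = 43.901 N; the sum is limited to 1 decimal place (3 s.f.).
Carrying full precision, 43.901 × 3.5 = 153.6535 N; 3.5 has 2 s.f., so the result keeps min(3, 2) = 2 s.f.
Rounded to 2 significant figures: 1.5 × 10^2 N.

1.5 × 10^2 N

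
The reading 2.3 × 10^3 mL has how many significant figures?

2.3 × 10^3: in scientific notation every digit of the coefficient is significant.

2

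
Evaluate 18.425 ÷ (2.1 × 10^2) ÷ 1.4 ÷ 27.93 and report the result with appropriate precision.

18.425 ÷ (2.1 × 10^2) ÷ 1.4 ÷ 27.93 = 0.00224382628096…
Multiplication/division keeps the fewest significant figures: 18.425 → 5 s.f., 2.1 × 10^2 → 2 s.f., 1.4 → 2 s.f., 27.93 → 4 s.f.; limit is 2.
Rounded to 2 significant figures: 0.0022.

0.0022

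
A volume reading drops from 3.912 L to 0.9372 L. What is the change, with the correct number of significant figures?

3.912 L − 0.9372 L = 2.9748 L.
Addition/subtraction keeps the fewest decimal places: 3.912 → 3 decimal places, 0.9372 → 4 decimal places; limit is 3.
Rounded to 3 decimal places: 2.975 L.

2.975 L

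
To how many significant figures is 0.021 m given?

2

0.021: leading zeros are not significant.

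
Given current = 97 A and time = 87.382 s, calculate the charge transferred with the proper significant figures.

8.5 × 10³ C

charge transferred = 97 A × 87.382 s = 8476.054 C.
97 has 2 significant figures; 87.382 has 5.
Division/multiplication keeps the fewest: 2 significant figures.
Rounded: 8.5 × 10³ C.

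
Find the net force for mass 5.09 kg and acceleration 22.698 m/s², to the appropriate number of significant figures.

116 N

net force = 5.09 kg × 22.698 m/s² = 115.53282 N.
5.09 has 3 significant figures; 22.698 has 5.
Division/multiplication keeps the fewest: 3 significant figures.
Rounded: 116 N.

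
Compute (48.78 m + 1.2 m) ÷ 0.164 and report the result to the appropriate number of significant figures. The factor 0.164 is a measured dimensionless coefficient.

48.78 m + 1.2 m = 49.98 m; the sum is limited to 1 decimal place (3 s.f.).
Carrying full precision, 49.98 ÷ 0.164 = 304.756097561… m; 0.164 has 3 s.f., so the result keeps min(3, 3) = 3 s.f.
Rounded to 3 significant figures: 305 m.

305 m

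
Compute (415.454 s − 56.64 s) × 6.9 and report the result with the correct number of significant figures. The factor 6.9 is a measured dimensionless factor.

2.5 × 10^3 s

415.454 s − 56.64 s = 358.814 s; the difference is limited to 2 decimal places (5 s.f.).
Carrying full precision, 358.814 × 6.9 = 2475.8166 s; 6.9 has 2 s.f., so the result keeps min(5, 2) = 2 s.f.
Rounded to 2 significant figures: 2.5 × 10^3 s.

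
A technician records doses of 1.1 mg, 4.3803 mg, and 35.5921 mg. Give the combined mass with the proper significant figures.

1.1 mg + 4.3803 mg + 35.5921 mg = 41.0724 mg.
Addition/subtraction keeps the fewest decimal places: 1.1 → 1 decimal place, 4.3803 → 4 decimal places, 35.5921 → 4 decimal places; limit is 1.
Rounded to 1 decimal place: 41.1 mg.

41.1 mg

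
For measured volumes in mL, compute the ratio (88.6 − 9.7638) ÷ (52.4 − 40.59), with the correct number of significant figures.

6.68

88.6 − 9.7638 = 78.8362, limited to 1 d.p. → 3 s.f.; 52.4 − 40.59 = 11.81, limited to 1 d.p. → 3 s.f.
Carrying full precision, 78.8362 ÷ 11.81 = 6.67537679932…; keep min(3, 3) = 3 s.f.
Rounded to 3 significant figures: 6.68.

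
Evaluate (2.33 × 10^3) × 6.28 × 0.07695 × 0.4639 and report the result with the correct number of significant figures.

522

(2.33 × 10^3) × 6.28 × 0.07695 × 0.4639 = 522.334319202
Multiplication/division keeps the fewest significant figures: 2.33 × 10^3 → 3 s.f., 6.28 → 3 s.f., 0.07695 → 4 s.f., 0.4639 → 4 s.f.; limit is 3.
Rounded to 3 significant figures: 522.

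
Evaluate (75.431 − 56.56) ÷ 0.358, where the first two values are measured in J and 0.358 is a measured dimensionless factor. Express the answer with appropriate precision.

52.7 J

75.431 J − 56.56 J = 18.871 J; the difference is limited to 2 decimal places (4 s.f.).
Carrying full precision, 18.871 ÷ 0.358 = 52.7122905028… J; 0.358 has 3 s.f., so the result keeps min(4, 3) = 3 s.f.
Rounded to 3 significant figures: 52.7 J.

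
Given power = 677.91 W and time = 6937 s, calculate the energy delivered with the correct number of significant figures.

energy delivered = 677.91 W × 6937 s = 4702661.67 J.
677.91 has 5 significant figures; 6937 has 4.
Division/multiplication keeps the fewest: 4 significant figures.
Rounded: 4.703 × 10⁶ J.

4.703 × 10⁶ J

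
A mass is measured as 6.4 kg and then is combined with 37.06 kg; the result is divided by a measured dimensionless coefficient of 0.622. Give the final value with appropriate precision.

6.4 kg + 37.06 kg = 43.46 kg; the sum is limited to 1 decimal place (3 s.f.).
Carrying full precision, 43.46 ÷ 0.622 = 69.8713826367… kg; 0.622 has 3 s.f., so the result keeps min(3, 3) = 3 s.f.
Rounded to 3 significant figures: 69.9 kg.

69.9 kg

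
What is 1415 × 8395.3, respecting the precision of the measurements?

1.188 × 10⁷

1415 × 8395.3 = 11879349.5
Multiplication/division keeps the fewest significant figures: 1415 → 4 s.f., 8395.3 → 5 s.f.; limit is 4.
Rounded to 4 significant figures: 1.188 × 10⁷.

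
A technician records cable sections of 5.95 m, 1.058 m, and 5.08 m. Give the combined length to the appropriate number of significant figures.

5.95 m + 1.058 m + 5.08 m = 12.088 m.
Addition/subtraction keeps the fewest decimal places: 5.95 → 2 decimal places, 1.058 → 3 decimal places, 5.08 → 2 decimal places; limit is 2.
Rounded to 2 decimal places: 12.09 m.

12.09 m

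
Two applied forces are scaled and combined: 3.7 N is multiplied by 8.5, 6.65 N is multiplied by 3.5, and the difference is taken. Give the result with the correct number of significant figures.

3.7 × 8.5 = 31.45 → 31 N (2 s.f., last digit at the 10^0 place).
6.65 × 3.5 = 23.275 → 23 N (2 s.f., last digit at the 10^0 place).
Difference: 8.175 N; keep the coarser place, 10^0.
Result: 8 N.

8 N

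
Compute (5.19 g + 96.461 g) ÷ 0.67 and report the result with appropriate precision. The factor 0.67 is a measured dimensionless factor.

1.5 × 10² g

5.19 g + 96.461 g = 101.651 g; the sum is limited to 2 decimal places (5 s.f.).
Carrying full precision, 101.651 ÷ 0.67 = 151.717910448… g; 0.67 has 2 s.f., so the result keeps min(5, 2) = 2 s.f.
Rounded to 2 significant figures: 1.5 × 10² g.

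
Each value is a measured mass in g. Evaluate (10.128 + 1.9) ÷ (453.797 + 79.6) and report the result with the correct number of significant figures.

0.0225

10.128 + 1.9 = 12.028, limited to 1 d.p. → 3 s.f.; 453.797 + 79.6 = 533.397, limited to 1 d.p. → 4 s.f.
Carrying full precision, 12.028 ÷ 533.397 = 0.0225498081167…; keep min(3, 4) = 3 s.f.
Rounded to 3 significant figures: 0.0225.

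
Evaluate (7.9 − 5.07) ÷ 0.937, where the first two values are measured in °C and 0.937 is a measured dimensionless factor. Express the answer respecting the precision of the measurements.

7.9 °C − 5.07 °C = 2.83 °C; the difference is limited to 1 decimal place (2 s.f.).
Carrying full precision, 2.83 ÷ 0.937 = 3.02027748132… °C; 0.937 has 3 s.f., so the result keeps min(2, 3) = 2 s.f.
Rounded to 2 significant figures: 3.0 °C.

3.0 °C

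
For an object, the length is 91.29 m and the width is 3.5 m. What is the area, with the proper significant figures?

area = 91.29 m × 3.5 m = 319.515 m².
91.29 has 4 significant figures; 3.5 has 2.
Division/multiplication keeps the fewest: 2 significant figures.
Rounded: 3.2 × 10^2 m².

3.2 × 10^2 m²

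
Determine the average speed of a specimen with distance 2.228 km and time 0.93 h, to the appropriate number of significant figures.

average speed = 2.228 km ÷ 0.93 h = 2.39569892473… km/h.
2.228 has 4 significant figures; 0.93 has 2.
Division/multiplication keeps the fewest: 2 significant figures.
Rounded: 2.4 km/h.

2.4 km/h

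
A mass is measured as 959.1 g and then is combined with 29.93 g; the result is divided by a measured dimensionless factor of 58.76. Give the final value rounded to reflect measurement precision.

16.83 g

959.1 g + 29.93 g = 989.03 g; the sum is limited to 1 decimal place (4 s.f.).
Carrying full precision, 989.03 ÷ 58.76 = 16.8316882233… g; 58.76 has 4 s.f., so the result keeps min(4, 4) = 4 s.f.
Rounded to 4 significant figures: 16.83 g.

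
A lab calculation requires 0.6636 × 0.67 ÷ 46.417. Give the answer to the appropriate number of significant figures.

0.6636 × 0.67 ÷ 46.417 = 0.00957864575479…
Multiplication/division keeps the fewest significant figures: 0.6636 → 4 s.f., 0.67 → 2 s.f., 46.417 → 5 s.f.; limit is 2.
Rounded to 2 significant figures: 9.6 × 10⁻³.

9.6 × 10⁻³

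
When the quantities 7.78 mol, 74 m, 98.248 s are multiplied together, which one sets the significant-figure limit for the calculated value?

74 m

7.78 mol → 3 s.f.; 74 m → 2 s.f.; 98.248 s → 5 s.f.
The fewest is 2 significant figures, from 74 m.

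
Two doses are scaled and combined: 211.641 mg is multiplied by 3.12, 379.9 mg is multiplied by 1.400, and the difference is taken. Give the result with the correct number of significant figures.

211.641 × 3.12 = 660.31992 → 660. mg (3 s.f., last digit at the 10^0 place).
379.9 × 1.400 = 531.86 → 531.9 mg (4 s.f., last digit at the 10^-1 place).
Difference: 128.45992 mg; keep the coarser place, 10^0.
Result: 128 mg.

128 mg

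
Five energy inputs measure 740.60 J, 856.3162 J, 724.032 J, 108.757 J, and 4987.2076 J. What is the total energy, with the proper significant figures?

740.60 J + 856.3162 J + 724.032 J + 108.757 J + 4987.2076 J = 7416.9128 J.
Addition/subtraction keeps the fewest decimal places: 740.60 → 2 decimal places, 856.3162 → 4 decimal places, 724.032 → 3 decimal places, 108.757 → 3 decimal places, 4987.2076 → 4 decimal places; limit is 2.
Rounded to 2 decimal places: 7416.91 J.

7416.91 J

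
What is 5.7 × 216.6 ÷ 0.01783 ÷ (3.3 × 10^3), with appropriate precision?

21

5.7 × 216.6 ÷ 0.01783 ÷ (3.3 × 10^3) = 20.9830214654…
Multiplication/division keeps the fewest significant figures: 5.7 → 2 s.f., 216.6 → 4 s.f., 0.01783 → 4 s.f., 3.3 × 10^3 → 2 s.f.; limit is 2.
Rounded to 2 significant figures: 21.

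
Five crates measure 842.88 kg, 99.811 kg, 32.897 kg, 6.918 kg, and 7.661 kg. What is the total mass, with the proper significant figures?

990.17 kg

842.88 kg + 99.811 kg + 32.897 kg + 6.918 kg + 7.661 kg = 990.167 kg.
Addition/subtraction keeps the fewest decimal places: 842.88 → 2 decimal places, 99.811 → 3 decimal places, 32.897 → 3 decimal places, 6.918 → 3 decimal places, 7.661 → 3 decimal places; limit is 2.
Rounded to 2 decimal places: 990.17 kg.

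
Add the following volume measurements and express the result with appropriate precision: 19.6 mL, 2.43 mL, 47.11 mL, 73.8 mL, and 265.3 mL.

19.6 mL + 2.43 mL + 47.11 mL + 73.8 mL + 265.3 mL = 408.24 mL.
Addition/subtraction keeps the fewest decimal places: 19.6 → 1 decimal place, 2.43 → 2 decimal places, 47.11 → 2 decimal places, 73.8 → 1 decimal place, 265.3 → 1 decimal place; limit is 1.
Rounded to 1 decimal place: 408.2 mL.

408.2 mL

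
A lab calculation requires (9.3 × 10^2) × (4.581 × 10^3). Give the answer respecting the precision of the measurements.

(9.3 × 10^2) × (4.581 × 10^3) = 4260330
Multiplication/division keeps the fewest significant figures: 9.3 × 10^2 → 2 s.f., 4.581 × 10^3 → 4 s.f.; limit is 2.
Rounded to 2 significant figures: 4.3 × 10^6.

4.3 × 10^6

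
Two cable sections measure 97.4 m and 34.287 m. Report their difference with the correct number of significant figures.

97.4 m − 34.287 m = 63.113 m.
Addition/subtraction keeps the fewest decimal places: 97.4 → 1 decimal place, 34.287 → 3 decimal places; limit is 1.
Rounded to 1 decimal place: 63.1 m.

63.1 m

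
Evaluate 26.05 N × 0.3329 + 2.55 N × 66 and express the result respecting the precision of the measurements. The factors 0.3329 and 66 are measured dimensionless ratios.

1.8 × 10^2 N

26.05 × 0.3329 = 8.672045 → 8.672 N (4 s.f., last digit at the 10^-3 place).
2.55 × 66 = 168.3 → 1.7 × 10^2 N (2 s.f., last digit at the 10^1 place).
Sum: 176.972045 N; keep the coarser place, 10^1.
Result: 1.8 × 10^2 N.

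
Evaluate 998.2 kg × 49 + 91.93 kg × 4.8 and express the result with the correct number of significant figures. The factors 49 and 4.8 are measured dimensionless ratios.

4.9 × 10⁴ kg

998.2 × 49 = 48911.8 → 4.9 × 10⁴ kg (2 s.f., last digit at the 10^3 place).
91.93 × 4.8 = 441.264 → 4.4 × 10² kg (2 s.f., last digit at the 10^1 place).
Sum: 49353.064 kg; keep the coarser place, 10^3.
Result: 4.9 × 10⁴ kg.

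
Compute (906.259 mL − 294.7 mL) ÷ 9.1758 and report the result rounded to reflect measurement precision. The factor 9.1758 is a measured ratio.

906.259 mL − 294.7 mL = 611.559 mL; the difference is limited to 1 decimal place (4 s.f.).
Carrying full precision, 611.559 ÷ 9.1758 = 66.6491205127… mL; 9.1758 has 5 s.f., so the result keeps min(4, 5) = 4 s.f.
Rounded to 4 significant figures: 66.65 mL.

66.65 mL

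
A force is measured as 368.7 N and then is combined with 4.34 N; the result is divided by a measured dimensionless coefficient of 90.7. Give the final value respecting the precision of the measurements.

368.7 N + 4.34 N = 373.04 N; the sum is limited to 1 decimal place (4 s.f.).
Carrying full precision, 373.04 ÷ 90.7 = 4.11289966924… N; 90.7 has 3 s.f., so the result keeps min(4, 3) = 3 s.f.
Rounded to 3 significant figures: 4.11 N.

4.11 N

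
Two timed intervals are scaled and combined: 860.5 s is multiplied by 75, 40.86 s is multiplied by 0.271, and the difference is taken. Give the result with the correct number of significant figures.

6.5 × 10^4 s

860.5 × 75 = 64537.5 → 6.5 × 10^4 s (2 s.f., last digit at the 10^3 place).
40.86 × 0.271 = 11.07306 → 11.1 s (3 s.f., last digit at the 10^-1 place).
Difference: 64526.42694 s; keep the coarser place, 10^3.
Result: 6.5 × 10^4 s.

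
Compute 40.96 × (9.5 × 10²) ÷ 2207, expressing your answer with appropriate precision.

40.96 × (9.5 × 10²) ÷ 2207 = 17.6311735387…
Multiplication/division keeps the fewest significant figures: 40.96 → 4 s.f., 9.5 × 10² → 2 s.f., 2207 → 4 s.f.; limit is 2.
Rounded to 2 significant figures: 18.

18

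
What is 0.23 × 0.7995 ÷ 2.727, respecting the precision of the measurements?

0.23 × 0.7995 ÷ 2.727 = 0.0674312431243…
Multiplication/division keeps the fewest significant figures: 0.23 → 2 s.f., 0.7995 → 4 s.f., 2.727 → 4 s.f.; limit is 2.
Rounded to 2 significant figures: 0.067.

0.067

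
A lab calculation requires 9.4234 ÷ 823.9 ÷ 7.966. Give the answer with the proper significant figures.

9.4234 ÷ 823.9 ÷ 7.966 = 0.00143579627179…
Multiplication/division keeps the fewest significant figures: 9.4234 → 5 s.f., 823.9 → 4 s.f., 7.966 → 4 s.f.; limit is 4.
Rounded to 4 significant figures: 0.001436.

0.001436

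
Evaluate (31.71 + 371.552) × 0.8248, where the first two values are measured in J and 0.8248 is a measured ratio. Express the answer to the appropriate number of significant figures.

31.71 J + 371.552 J = 403.262 J; the sum is limited to 2 decimal places (5 s.f.).
Carrying full precision, 403.262 × 0.8248 = 332.6104976 J; 0.8248 has 4 s.f., so the result keeps min(5, 4) = 4 s.f.
Rounded to 4 significant figures: 332.6 J.

332.6 J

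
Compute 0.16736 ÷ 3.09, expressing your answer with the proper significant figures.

0.16736 ÷ 3.09 = 0.0541618122977…
Multiplication/division keeps the fewest significant figures: 0.16736 → 5 s.f., 3.09 → 3 s.f.; limit is 3.
Rounded to 3 significant figures: 0.0542.

0.0542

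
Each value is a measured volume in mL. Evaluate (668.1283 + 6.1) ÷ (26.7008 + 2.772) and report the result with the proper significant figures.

668.1283 + 6.1 = 674.2283, limited to 1 d.p. → 4 s.f.; 26.7008 + 2.772 = 29.4728, limited to 3 d.p. → 5 s.f.
Carrying full precision, 674.2283 ÷ 29.4728 = 22.8762893244…; keep min(4, 5) = 4 s.f.
Rounded to 4 significant figures: 22.88.

22.88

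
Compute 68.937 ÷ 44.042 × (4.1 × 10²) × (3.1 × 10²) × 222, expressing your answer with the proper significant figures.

68.937 ÷ 44.042 × (4.1 × 10²) × (3.1 × 10²) × 222 = 44165573.3028…
Multiplication/division keeps the fewest significant figures: 68.937 → 5 s.f., 44.042 → 5 s.f., 4.1 × 10² → 2 s.f., 3.1 × 10² → 2 s.f., 222 → 3 s.f.; limit is 2.
Rounded to 2 significant figures: 4.4 × 10⁷.

4.4 × 10⁷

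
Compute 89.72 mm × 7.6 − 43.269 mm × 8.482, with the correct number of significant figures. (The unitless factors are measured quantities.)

3.1 × 10^2 mm

89.72 × 7.6 = 681.872 → 6.8 × 10^2 mm (2 s.f., last digit at the 10^1 place).
43.269 × 8.482 = 367.007658 → 367.0 mm (4 s.f., last digit at the 10^-1 place).
Difference: 314.864342 mm; keep the coarser place, 10^1.
Result: 3.1 × 10^2 mm.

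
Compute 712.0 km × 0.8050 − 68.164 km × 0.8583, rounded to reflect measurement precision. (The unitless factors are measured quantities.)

712.0 × 0.8050 = 573.16 → 573.2 km (4 s.f., last digit at the 10^-1 place).
68.164 × 0.8583 = 58.5051612 → 58.51 km (4 s.f., last digit at the 10^-2 place).
Difference: 514.6548388 km; keep the coarser place, 10^-1.
Result: 514.7 km.

514.7 km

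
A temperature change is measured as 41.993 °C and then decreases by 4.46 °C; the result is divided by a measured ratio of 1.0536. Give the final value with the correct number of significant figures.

41.993 °C − 4.46 °C = 37.533 °C; the difference is limited to 2 decimal places (4 s.f.).
Carrying full precision, 37.533 ÷ 1.0536 = 35.6235763098… °C; 1.0536 has 5 s.f., so the result keeps min(4, 5) = 4 s.f.
Rounded to 4 significant figures: 35.62 °C.

35.62 °C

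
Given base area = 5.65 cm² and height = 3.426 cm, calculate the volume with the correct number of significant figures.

19.4 cm³

volume = 5.65 cm² × 3.426 cm = 19.3569 cm³.
5.65 has 3 significant figures; 3.426 has 4.
Division/multiplication keeps the fewest: 3 significant figures.
Rounded: 19.4 cm³.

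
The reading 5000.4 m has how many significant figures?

5000.4: zeros between nonzero digits are significant.

5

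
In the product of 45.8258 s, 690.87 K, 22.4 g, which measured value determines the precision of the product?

22.4 g

45.8258 s → 6 s.f.; 690.87 K → 5 s.f.; 22.4 g → 3 s.f.
The fewest is 3 significant figures, from 22.4 g.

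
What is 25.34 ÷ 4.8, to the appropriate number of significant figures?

25.34 ÷ 4.8 = 5.27916666667…
Multiplication/division keeps the fewest significant figures: 25.34 → 4 s.f., 4.8 → 2 s.f.; limit is 2.
Rounded to 2 significant figures: 5.3.

5.3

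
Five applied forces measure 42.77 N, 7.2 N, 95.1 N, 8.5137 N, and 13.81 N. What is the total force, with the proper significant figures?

167.4 N

42.77 N + 7.2 N + 95.1 N + 8.5137 N + 13.81 N = 167.3937 N.
Addition/subtraction keeps the fewest decimal places: 42.77 → 2 decimal places, 7.2 → 1 decimal place, 95.1 → 1 decimal place, 8.5137 → 4 decimal places, 13.81 → 2 decimal places; limit is 1.
Rounded to 1 decimal place: 167.4 N.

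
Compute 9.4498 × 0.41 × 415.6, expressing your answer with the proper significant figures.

1.6 × 10³

9.4498 × 0.41 × 415.6 = 1610.2081208
Multiplication/division keeps the fewest significant figures: 9.4498 → 5 s.f., 0.41 → 2 s.f., 415.6 → 4 s.f.; limit is 2.
Rounded to 2 significant figures: 1.6 × 10³.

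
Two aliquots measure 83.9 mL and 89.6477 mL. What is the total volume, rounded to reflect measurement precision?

173.5 mL

83.9 mL + 89.6477 mL = 173.5477 mL.
Addition/subtraction keeps the fewest decimal places: 83.9 → 1 decimal place, 89.6477 → 4 decimal places; limit is 1.
Rounded to 1 decimal place: 173.5 mL.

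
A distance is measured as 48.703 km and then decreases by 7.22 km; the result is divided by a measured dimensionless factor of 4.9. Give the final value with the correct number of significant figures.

48.703 km − 7.22 km = 41.483 km; the difference is limited to 2 decimal places (4 s.f.).
Carrying full precision, 41.483 ÷ 4.9 = 8.46591836735… km; 4.9 has 2 s.f., so the result keeps min(4, 2) = 2 s.f.
Rounded to 2 significant figures: 8.5 km.

8.5 km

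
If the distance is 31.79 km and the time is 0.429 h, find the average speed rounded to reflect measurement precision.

average speed = 31.79 km ÷ 0.429 h = 74.1025641026… km/h.
31.79 has 4 significant figures; 0.429 has 3.
Division/multiplication keeps the fewest: 3 significant figures.
Rounded: 74.1 km/h.

74.1 km/h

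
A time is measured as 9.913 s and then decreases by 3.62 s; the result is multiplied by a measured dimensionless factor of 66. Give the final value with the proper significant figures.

4.2 × 10^2 s

9.913 s − 3.62 s = 6.293 s; the difference is limited to 2 decimal places (3 s.f.).
Carrying full precision, 6.293 × 66 = 415.338 s; 66 has 2 s.f., so the result keeps min(3, 2) = 2 s.f.
Rounded to 2 significant figures: 4.2 × 10^2 s.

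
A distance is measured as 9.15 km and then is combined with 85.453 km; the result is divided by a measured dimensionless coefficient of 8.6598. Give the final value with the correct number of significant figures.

9.15 km + 85.453 km = 94.603 km; the sum is limited to 2 decimal places (4 s.f.).
Carrying full precision, 94.603 ÷ 8.6598 = 10.9243862445… km; 8.6598 has 5 s.f., so the result keeps min(4, 5) = 4 s.f.
Rounded to 4 significant figures: 10.92 km.

10.92 km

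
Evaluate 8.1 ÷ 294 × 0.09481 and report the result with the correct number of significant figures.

8.1 ÷ 294 × 0.09481 = 0.0026121122449…
Multiplication/division keeps the fewest significant figures: 8.1 → 2 s.f., 294 → 3 s.f., 0.09481 → 4 s.f.; limit is 2.
Rounded to 2 significant figures: 0.0026.

0.0026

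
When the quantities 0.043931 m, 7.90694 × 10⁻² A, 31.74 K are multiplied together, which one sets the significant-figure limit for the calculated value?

31.74 K

0.043931 m → 5 s.f.; 7.90694 × 10⁻² A → 6 s.f.; 31.74 K → 4 s.f.
The fewest is 4 significant figures, from 31.74 K.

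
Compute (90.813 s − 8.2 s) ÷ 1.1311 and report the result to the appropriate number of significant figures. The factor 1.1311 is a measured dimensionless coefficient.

73.0 s

90.813 s − 8.2 s = 82.613 s; the difference is limited to 1 decimal place (3 s.f.).
Carrying full precision, 82.613 ÷ 1.1311 = 73.037750862… s; 1.1311 has 5 s.f., so the result keeps min(3, 5) = 3 s.f.
Rounded to 3 significant figures: 73.0 s.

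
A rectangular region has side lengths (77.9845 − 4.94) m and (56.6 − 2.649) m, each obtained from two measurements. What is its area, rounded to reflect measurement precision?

3.94 × 10^3 m²

77.9845 − 4.94 = 73.0445, limited to 2 d.p. → 4 s.f.; 56.6 − 2.649 = 53.951, limited to 1 d.p. → 3 s.f.
Carrying full precision, 73.0445 × 53.951 = 3940.8238195; keep min(4, 3) = 3 s.f.
Rounded to 3 significant figures: 3.94 × 10^3 m².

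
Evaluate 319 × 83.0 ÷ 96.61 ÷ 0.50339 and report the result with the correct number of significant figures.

544

319 × 83.0 ÷ 96.61 ÷ 0.50339 = 544.430076574…
Multiplication/division keeps the fewest significant figures: 319 → 3 s.f., 83.0 → 3 s.f., 96.61 → 4 s.f., 0.50339 → 5 s.f.; limit is 3.
Rounded to 3 significant figures: 544.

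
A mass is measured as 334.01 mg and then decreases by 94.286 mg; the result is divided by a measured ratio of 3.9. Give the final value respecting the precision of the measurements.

334.01 mg − 94.286 mg = 239.724 mg; the difference is limited to 2 decimal places (5 s.f.).
Carrying full precision, 239.724 ÷ 3.9 = 61.4676923077… mg; 3.9 has 2 s.f., so the result keeps min(5, 2) = 2 s.f.
Rounded to 2 significant figures: 61 mg.

61 mg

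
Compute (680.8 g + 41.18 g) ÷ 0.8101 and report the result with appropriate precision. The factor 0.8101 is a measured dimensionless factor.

891.2 g

680.8 g + 41.18 g = 721.98 g; the sum is limited to 1 decimal place (4 s.f.).
Carrying full precision, 721.98 ÷ 0.8101 = 891.223305765… g; 0.8101 has 4 s.f., so the result keeps min(4, 4) = 4 s.f.
Rounded to 4 significant figures: 891.2 g.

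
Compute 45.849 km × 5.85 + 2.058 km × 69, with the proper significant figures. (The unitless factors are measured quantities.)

45.849 × 5.85 = 268.21665 → 268 km (3 s.f., last digit at the 10^0 place).
2.058 × 69 = 142.002 → 1.4 × 10^2 km (2 s.f., last digit at the 10^1 place).
Sum: 410.21865 km; keep the coarser place, 10^1.
Result: 4.1 × 10^2 km.

4.1 × 10^2 km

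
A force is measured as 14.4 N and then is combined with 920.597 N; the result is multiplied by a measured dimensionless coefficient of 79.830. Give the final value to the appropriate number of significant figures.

7.464 × 10⁴ N

14.4 N + 920.597 N = 934.997 N; the sum is limited to 1 decimal place (4 s.f.).
Carrying full precision, 934.997 × 79.830 = 74640.81051 N; 79.830 has 5 s.f., so the result keeps min(4, 5) = 4 s.f.
Rounded to 4 significant figures: 7.464 × 10⁴ N.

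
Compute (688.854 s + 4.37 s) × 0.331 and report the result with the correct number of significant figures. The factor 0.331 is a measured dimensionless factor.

229 s

688.854 s + 4.37 s = 693.224 s; the sum is limited to 2 decimal places (5 s.f.).
Carrying full precision, 693.224 × 0.331 = 229.457144 s; 0.331 has 3 s.f., so the result keeps min(5, 3) = 3 s.f.
Rounded to 3 significant figures: 229 s.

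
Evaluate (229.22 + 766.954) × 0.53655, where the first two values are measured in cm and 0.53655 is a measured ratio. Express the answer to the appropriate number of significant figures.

534.50 cm

229.22 cm + 766.954 cm = 996.174 cm; the sum is limited to 2 decimal places (5 s.f.).
Carrying full precision, 996.174 × 0.53655 = 534.4971597 cm; 0.53655 has 5 s.f., so the result keeps min(5, 5) = 5 s.f.
Rounded to 5 significant figures: 534.50 cm.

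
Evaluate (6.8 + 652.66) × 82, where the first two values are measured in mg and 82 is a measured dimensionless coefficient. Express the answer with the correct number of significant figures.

5.4 × 10⁴ mg

6.8 mg + 652.66 mg = 659.46 mg; the sum is limited to 1 decimal place (4 s.f.).
Carrying full precision, 659.46 × 82 = 54075.72 mg; 82 has 2 s.f., so the result keeps min(4, 2) = 2 s.f.
Rounded to 2 significant figures: 5.4 × 10⁴ mg.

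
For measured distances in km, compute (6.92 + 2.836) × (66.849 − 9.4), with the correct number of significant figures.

5.60 × 10^2 km²

6.92 + 2.836 = 9.756, limited to 2 d.p. → 3 s.f.; 66.849 − 9.4 = 57.449, limited to 1 d.p. → 3 s.f.
Carrying full precision, 9.756 × 57.449 = 560.472444; keep min(3, 3) = 3 s.f.
Rounded to 3 significant figures: 5.60 × 10^2 km².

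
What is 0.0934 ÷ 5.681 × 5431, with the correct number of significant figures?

0.0934 ÷ 5.681 × 5431 = 89.2898081324…
Multiplication/division keeps the fewest significant figures: 0.0934 → 3 s.f., 5.681 → 4 s.f., 5431 → 4 s.f.; limit is 3.
Rounded to 3 significant figures: 89.3.

89.3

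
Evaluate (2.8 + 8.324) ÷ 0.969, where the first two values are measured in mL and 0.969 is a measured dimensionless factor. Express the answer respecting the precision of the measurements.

2.8 mL + 8.324 mL = 11.124 mL; the sum is limited to 1 decimal place (3 s.f.).
Carrying full precision, 11.124 ÷ 0.969 = 11.479876161… mL; 0.969 has 3 s.f., so the result keeps min(3, 3) = 3 s.f.
Rounded to 3 significant figures: 11.5 mL.

11.5 mL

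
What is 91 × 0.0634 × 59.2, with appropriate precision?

3.4 × 10^2

91 × 0.0634 × 59.2 = 341.54848
Multiplication/division keeps the fewest significant figures: 91 → 2 s.f., 0.0634 → 3 s.f., 59.2 → 3 s.f.; limit is 2.
Rounded to 2 significant figures: 3.4 × 10^2.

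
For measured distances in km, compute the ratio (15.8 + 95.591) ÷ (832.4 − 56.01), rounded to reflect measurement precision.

0.1435

15.8 + 95.591 = 111.391, limited to 1 d.p. → 4 s.f.; 832.4 − 56.01 = 776.39, limited to 1 d.p. → 4 s.f.
Carrying full precision, 111.391 ÷ 776.39 = 0.143472996819…; keep min(4, 4) = 4 s.f.
Rounded to 4 significant figures: 0.1435.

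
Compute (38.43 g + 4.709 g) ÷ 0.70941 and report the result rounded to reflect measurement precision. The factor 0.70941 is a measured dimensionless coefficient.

60.81 g

38.43 g + 4.709 g = 43.139 g; the sum is limited to 2 decimal places (4 s.f.).
Carrying full precision, 43.139 ÷ 0.70941 = 60.8096869229… g; 0.70941 has 5 s.f., so the result keeps min(4, 5) = 4 s.f.
Rounded to 4 significant figures: 60.81 g.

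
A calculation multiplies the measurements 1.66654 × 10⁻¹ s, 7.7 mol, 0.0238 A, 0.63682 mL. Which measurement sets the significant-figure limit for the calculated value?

7.7 mol

1.66654 × 10⁻¹ s → 6 s.f.; 7.7 mol → 2 s.f.; 0.0238 A → 3 s.f.; 0.63682 mL → 5 s.f.
The fewest is 2 significant figures, from 7.7 mol.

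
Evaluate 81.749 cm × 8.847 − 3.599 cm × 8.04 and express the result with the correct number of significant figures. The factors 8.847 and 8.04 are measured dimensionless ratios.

81.749 × 8.847 = 723.233403 → 723.2 cm (4 s.f., last digit at the 10^-1 place).
3.599 × 8.04 = 28.93596 → 28.9 cm (3 s.f., last digit at the 10^-1 place).
Difference: 694.297443 cm; keep the coarser place, 10^-1.
Result: 694.3 cm.

694.3 cm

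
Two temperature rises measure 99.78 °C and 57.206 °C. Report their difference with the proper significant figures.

99.78 °C − 57.206 °C = 42.574 °C.
Addition/subtraction keeps the fewest decimal places: 99.78 → 2 decimal places, 57.206 → 3 decimal places; limit is 2.
Rounded to 2 decimal places: 42.57 °C.

42.57 °C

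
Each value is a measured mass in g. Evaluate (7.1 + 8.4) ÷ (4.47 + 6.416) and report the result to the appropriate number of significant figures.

7.1 + 8.4 = 15.5, limited to 1 d.p. → 3 s.f.; 4.47 + 6.416 = 10.886, limited to 2 d.p. → 4 s.f.
Carrying full precision, 15.5 ÷ 10.886 = 1.42384714312…; keep min(3, 4) = 3 s.f.
Rounded to 3 significant figures: 1.42.

1.42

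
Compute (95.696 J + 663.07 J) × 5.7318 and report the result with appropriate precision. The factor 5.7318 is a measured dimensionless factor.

95.696 J + 663.07 J = 758.766 J; the sum is limited to 2 decimal places (5 s.f.).
Carrying full precision, 758.766 × 5.7318 = 4349.0949588 J; 5.7318 has 5 s.f., so the result keeps min(5, 5) = 5 s.f.
Rounded to 5 significant figures: 4349.1 J.

4349.1 J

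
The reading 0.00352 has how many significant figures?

0.00352: leading zeros are not significant.

3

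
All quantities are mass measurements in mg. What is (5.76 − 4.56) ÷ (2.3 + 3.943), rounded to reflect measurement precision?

0.19

5.76 − 4.56 = 1.20, limited to 2 d.p. → 3 s.f.; 2.3 + 3.943 = 6.243, limited to 1 d.p. → 2 s.f.
Carrying full precision, 1.20 ÷ 6.243 = 0.192215281115…; keep min(3, 2) = 2 s.f.
Rounded to 2 significant figures: 0.19.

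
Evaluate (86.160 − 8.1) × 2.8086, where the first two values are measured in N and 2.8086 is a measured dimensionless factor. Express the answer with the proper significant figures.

86.160 N − 8.1 N = 78.060 N; the difference is limited to 1 decimal place (3 s.f.).
Carrying full precision, 78.060 × 2.8086 = 219.239316 N; 2.8086 has 5 s.f., so the result keeps min(3, 5) = 3 s.f.
Rounded to 3 significant figures: 219 N.

219 N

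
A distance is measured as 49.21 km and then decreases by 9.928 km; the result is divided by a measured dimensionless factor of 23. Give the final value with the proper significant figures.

1.7 km

49.21 km − 9.928 km = 39.282 km; the difference is limited to 2 decimal places (4 s.f.).
Carrying full precision, 39.282 ÷ 23 = 1.70791304348… km; 23 has 2 s.f., so the result keeps min(4, 2) = 2 s.f.
Rounded to 2 significant figures: 1.7 km.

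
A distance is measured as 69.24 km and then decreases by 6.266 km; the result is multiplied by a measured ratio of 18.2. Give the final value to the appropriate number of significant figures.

69.24 km − 6.266 km = 62.974 km; the difference is limited to 2 decimal places (4 s.f.).
Carrying full precision, 62.974 × 18.2 = 1146.1268 km; 18.2 has 3 s.f., so the result keeps min(4, 3) = 3 s.f.
Rounded to 3 significant figures: 1.15 × 10³ km.

1.15 × 10³ km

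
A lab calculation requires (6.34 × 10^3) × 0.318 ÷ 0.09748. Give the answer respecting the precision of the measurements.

(6.34 × 10^3) × 0.318 ÷ 0.09748 = 20682.396389…
Multiplication/division keeps the fewest significant figures: 6.34 × 10^3 → 3 s.f., 0.318 → 3 s.f., 0.09748 → 4 s.f.; limit is 3.
Rounded to 3 significant figures: 2.07 × 10^4.

2.07 × 10^4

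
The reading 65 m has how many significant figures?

2

65: every digit is nonzero and significant.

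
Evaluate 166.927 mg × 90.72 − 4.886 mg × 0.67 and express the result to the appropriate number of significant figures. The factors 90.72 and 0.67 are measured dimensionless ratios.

1.514 × 10^4 mg

166.927 × 90.72 = 15143.61744 → 1.514 × 10^4 mg (4 s.f., last digit at the 10^1 place).
4.886 × 0.67 = 3.27362 → 3.3 mg (2 s.f., last digit at the 10^-1 place).
Difference: 15140.34382 mg; keep the coarser place, 10^1.
Result: 1.514 × 10^4 mg.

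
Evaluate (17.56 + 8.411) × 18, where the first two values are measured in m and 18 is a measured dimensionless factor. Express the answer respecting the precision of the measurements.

17.56 m + 8.411 m = 25.971 m; the sum is limited to 2 decimal places (4 s.f.).
Carrying full precision, 25.971 × 18 = 467.478 m; 18 has 2 s.f., so the result keeps min(4, 2) = 2 s.f.
Rounded to 2 significant figures: 4.7 × 10² m.

4.7 × 10² m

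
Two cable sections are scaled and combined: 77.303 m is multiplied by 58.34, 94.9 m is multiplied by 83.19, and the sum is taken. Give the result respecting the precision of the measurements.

77.303 × 58.34 = 4509.85702 → 4510. m (4 s.f., last digit at the 10^0 place).
94.9 × 83.19 = 7894.731 → 7.89 × 10³ m (3 s.f., last digit at the 10^1 place).
Sum: 12404.58802 m; keep the coarser place, 10^1.
Result: 1.240 × 10⁴ m.

1.240 × 10⁴ m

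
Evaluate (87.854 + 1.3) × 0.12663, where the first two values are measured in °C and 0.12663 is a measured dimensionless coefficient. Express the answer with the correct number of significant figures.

11.3 °C

87.854 °C + 1.3 °C = 89.154 °C; the sum is limited to 1 decimal place (3 s.f.).
Carrying full precision, 89.154 × 0.12663 = 11.28957102 °C; 0.12663 has 5 s.f., so the result keeps min(3, 5) = 3 s.f.
Rounded to 3 significant figures: 11.3 °C.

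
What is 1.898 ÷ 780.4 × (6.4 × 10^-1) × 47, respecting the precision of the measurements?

1.898 ÷ 780.4 × (6.4 × 10^-1) × 47 = 0.0731571501794…
Multiplication/division keeps the fewest significant figures: 1.898 → 4 s.f., 780.4 → 4 s.f., 6.4 × 10^-1 → 2 s.f., 47 → 2 s.f.; limit is 2.
Rounded to 2 significant figures: 0.073.

0.073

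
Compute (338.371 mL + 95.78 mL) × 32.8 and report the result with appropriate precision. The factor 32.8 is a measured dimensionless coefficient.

338.371 mL + 95.78 mL = 434.151 mL; the sum is limited to 2 decimal places (5 s.f.).
Carrying full precision, 434.151 × 32.8 = 14240.1528 mL; 32.8 has 3 s.f., so the result keeps min(5, 3) = 3 s.f.
Rounded to 3 significant figures: 1.42 × 10⁴ mL.

1.42 × 10⁴ mL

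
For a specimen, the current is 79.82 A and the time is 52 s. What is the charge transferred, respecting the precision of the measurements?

4.2 × 10^3 C

charge transferred = 79.82 A × 52 s = 4150.64 C.
79.82 has 4 significant figures; 52 has 2.
Division/multiplication keeps the fewest: 2 significant figures.
Rounded: 4.2 × 10^3 C.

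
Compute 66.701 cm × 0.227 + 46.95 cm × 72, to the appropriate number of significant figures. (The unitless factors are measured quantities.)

66.701 × 0.227 = 15.141127 → 15.1 cm (3 s.f., last digit at the 10^-1 place).
46.95 × 72 = 3380.4 → 3.4 × 10³ cm (2 s.f., last digit at the 10^2 place).
Sum: 3395.541127 cm; keep the coarser place, 10^2.
Result: 3.4 × 10³ cm.

3.4 × 10³ cm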